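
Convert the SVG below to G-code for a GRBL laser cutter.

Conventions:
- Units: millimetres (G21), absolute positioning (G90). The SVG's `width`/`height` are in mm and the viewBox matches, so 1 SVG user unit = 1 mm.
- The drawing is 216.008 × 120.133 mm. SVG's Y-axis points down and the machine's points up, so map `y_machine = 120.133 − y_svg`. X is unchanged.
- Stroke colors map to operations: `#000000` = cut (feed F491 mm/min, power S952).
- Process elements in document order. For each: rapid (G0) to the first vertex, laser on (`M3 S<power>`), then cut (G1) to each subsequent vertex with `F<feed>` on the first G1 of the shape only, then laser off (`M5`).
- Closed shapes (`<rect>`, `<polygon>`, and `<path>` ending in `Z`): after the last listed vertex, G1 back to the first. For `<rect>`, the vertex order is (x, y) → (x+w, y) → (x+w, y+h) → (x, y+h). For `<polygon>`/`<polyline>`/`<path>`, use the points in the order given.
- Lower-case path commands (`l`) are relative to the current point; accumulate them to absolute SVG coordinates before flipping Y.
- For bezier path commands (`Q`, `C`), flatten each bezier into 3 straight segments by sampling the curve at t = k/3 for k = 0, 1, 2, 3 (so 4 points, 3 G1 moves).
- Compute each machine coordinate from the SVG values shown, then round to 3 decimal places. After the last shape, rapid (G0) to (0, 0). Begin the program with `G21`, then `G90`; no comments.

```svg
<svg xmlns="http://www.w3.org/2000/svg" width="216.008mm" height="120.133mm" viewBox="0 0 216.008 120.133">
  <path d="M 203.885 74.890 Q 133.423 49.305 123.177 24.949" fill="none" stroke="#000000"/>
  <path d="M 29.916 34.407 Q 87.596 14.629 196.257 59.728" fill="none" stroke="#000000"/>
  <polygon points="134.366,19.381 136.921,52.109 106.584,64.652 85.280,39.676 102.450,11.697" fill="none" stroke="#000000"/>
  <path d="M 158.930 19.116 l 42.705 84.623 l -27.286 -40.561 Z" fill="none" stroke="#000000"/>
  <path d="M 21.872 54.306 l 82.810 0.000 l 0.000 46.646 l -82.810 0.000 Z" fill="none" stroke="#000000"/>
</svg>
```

viewBox `0 0 216.008 120.133` with mm width/height → 1 unit = 1 mm. Flip: y_m = 120.133 − y_svg.

**Shape 1** — `<path>` quadratic bezier, stroke `#000000` → cut (S952, F491). Control points (SVG): P0=(203.885,74.890), P1=(133.423,49.305), P2=(123.177,24.949); sampled at t=k/3. Machine vertices: (203.885,45.243) → (163.601,62.163) → (136.698,78.810) → (123.177,95.184). Open path.

**Shape 2** — `<path>` quadratic bezier, stroke `#000000` → cut (S952, F491). Control points (SVG): P0=(29.916,34.407), P1=(87.596,14.629), P2=(196.257,59.728); sampled at t=k/3. Machine vertices: (29.916,85.726) → (74.034,91.703) → (129.481,83.262) → (196.257,60.405). Open path.

**Shape 3** — `<polygon>` regular polygon, stroke `#000000` → cut (S952, F491). Machine vertices: (134.366,100.752) → (136.921,68.024) → (106.584,55.481) → (85.280,80.457) → (102.450,108.436) → (134.366,100.752). Closed: final G1 returns to the first vertex.

**Shape 4** — `<path>` closed polygon, stroke `#000000` → cut (S952, F491). Machine vertices: (158.930,101.017) → (201.635,16.394) → (174.349,56.955) → (158.930,101.017). Closed: final G1 returns to the first vertex.

**Shape 5** — `<path>` rectangle, stroke `#000000` → cut (S952, F491). Machine vertices: (21.872,65.827) → (104.682,65.827) → (104.682,19.181) → (21.872,19.181) → (21.872,65.827). Closed: final G1 returns to the first vertex.

G21
G90
G0 X203.885 Y45.243
M3 S952
G1 X163.601 Y62.163 F491
G1 X136.698 Y78.810
G1 X123.177 Y95.184
M5
G0 X29.916 Y85.726
M3 S952
G1 X74.034 Y91.703 F491
G1 X129.481 Y83.262
G1 X196.257 Y60.405
M5
G0 X134.366 Y100.752
M3 S952
G1 X136.921 Y68.024 F491
G1 X106.584 Y55.481
G1 X85.280 Y80.457
G1 X102.450 Y108.436
G1 X134.366 Y100.752
M5
G0 X158.930 Y101.017
M3 S952
G1 X201.635 Y16.394 F491
G1 X174.349 Y56.955
G1 X158.930 Y101.017
M5
G0 X21.872 Y65.827
M3 S952
G1 X104.682 Y65.827 F491
G1 X104.682 Y19.181
G1 X21.872 Y19.181
G1 X21.872 Y65.827
M5
G0 X0.000 Y0.000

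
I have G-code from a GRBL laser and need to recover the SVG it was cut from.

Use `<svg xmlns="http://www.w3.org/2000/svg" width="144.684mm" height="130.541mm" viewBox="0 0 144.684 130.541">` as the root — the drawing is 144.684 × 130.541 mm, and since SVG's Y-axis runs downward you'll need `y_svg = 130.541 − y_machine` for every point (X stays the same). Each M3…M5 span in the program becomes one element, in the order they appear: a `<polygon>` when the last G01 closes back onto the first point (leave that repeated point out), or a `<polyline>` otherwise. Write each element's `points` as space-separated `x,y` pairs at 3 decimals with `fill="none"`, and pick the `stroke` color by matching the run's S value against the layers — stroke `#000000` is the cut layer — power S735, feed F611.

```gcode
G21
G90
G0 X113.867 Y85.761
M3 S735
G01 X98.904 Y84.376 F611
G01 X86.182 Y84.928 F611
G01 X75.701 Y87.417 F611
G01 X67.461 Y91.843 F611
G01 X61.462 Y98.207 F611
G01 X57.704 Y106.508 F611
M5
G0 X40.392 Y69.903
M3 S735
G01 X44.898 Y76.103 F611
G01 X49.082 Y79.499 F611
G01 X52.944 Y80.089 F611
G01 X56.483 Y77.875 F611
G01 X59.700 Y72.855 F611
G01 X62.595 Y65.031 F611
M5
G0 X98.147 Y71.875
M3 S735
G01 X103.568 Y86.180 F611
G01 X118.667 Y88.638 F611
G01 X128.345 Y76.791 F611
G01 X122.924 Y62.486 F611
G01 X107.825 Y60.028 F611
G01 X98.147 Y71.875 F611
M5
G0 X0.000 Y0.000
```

<svg xmlns="http://www.w3.org/2000/svg" width="144.684mm" height="130.541mm" viewBox="0 0 144.684 130.541">
  <polyline points="113.867,44.780 98.904,46.165 86.182,45.613 75.701,43.124 67.461,38.698 61.462,32.334 57.704,24.033" fill="none" stroke="#000000"/>
  <polyline points="40.392,60.638 44.898,54.438 49.082,51.042 52.944,50.452 56.483,52.666 59.700,57.686 62.595,65.510" fill="none" stroke="#000000"/>
  <polygon points="98.147,58.666 103.568,44.361 118.667,41.903 128.345,53.750 122.924,68.055 107.825,70.513" fill="none" stroke="#000000"/>
</svg>

y_svg = 130.541 − y_m. Every run uses S735, so all elements get stroke `#000000` (cut).

[1] open run; points: 113.867,44.780 98.904,46.165 86.182,45.613 75.701,43.124 67.461,38.698 61.462,32.334 57.704,24.033

[2] open run; points: 40.392,60.638 44.898,54.438 49.082,51.042 52.944,50.452 56.483,52.666 59.700,57.686 62.595,65.510

[3] closed run; points: 98.147,58.666 103.568,44.361 118.667,41.903 128.345,53.750 122.924,68.055 107.825,70.513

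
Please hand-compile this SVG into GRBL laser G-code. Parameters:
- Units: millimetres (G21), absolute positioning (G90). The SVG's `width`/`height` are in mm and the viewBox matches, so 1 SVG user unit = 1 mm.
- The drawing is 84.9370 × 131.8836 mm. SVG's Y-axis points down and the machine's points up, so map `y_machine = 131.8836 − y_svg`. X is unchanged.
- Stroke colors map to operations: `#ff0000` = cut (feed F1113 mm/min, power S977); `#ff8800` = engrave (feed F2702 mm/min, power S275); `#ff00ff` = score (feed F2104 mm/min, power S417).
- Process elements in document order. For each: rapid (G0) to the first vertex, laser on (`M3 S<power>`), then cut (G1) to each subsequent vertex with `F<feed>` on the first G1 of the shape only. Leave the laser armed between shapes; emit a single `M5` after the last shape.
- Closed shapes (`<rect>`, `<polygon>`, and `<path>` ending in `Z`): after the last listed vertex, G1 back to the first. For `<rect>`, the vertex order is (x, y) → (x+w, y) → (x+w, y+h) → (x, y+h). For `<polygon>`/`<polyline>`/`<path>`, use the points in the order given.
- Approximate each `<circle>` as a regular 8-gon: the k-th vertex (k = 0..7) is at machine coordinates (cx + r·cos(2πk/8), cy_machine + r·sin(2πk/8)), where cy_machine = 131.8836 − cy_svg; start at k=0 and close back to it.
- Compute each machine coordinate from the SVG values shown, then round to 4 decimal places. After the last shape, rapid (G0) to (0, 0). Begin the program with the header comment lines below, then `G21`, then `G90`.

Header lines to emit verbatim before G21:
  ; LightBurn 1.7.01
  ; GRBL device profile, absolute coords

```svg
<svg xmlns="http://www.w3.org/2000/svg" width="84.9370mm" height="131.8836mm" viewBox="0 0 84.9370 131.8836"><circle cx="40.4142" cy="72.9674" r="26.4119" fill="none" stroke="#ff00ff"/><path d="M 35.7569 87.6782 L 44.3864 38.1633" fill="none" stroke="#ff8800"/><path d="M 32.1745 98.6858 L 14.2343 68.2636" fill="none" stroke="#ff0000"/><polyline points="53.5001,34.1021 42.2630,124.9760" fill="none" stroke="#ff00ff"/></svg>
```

Since the viewBox matches the mm dimensions, user units are millimetres directly. The only transform is the Y-flip y_m = 131.8836 − y_svg.

Shape 1 is a circle drawn with `<circle>`. Its stroke #ff00ff means score at S417, F2104. After flipping Y the toolpath is (66.8261,58.9162) → (59.0902,77.5922) → (40.4142,85.3281) → (21.7382,77.5922) → (14.0023,58.9162) → (21.7382,40.2402) → (40.4142,32.5043) → (59.0902,40.2402) → (66.8261,58.9162), returning to the start.

Shape 2 is a line segment drawn with `<path>`. Its stroke #ff8800 means engrave at S275, F2702. After flipping Y the toolpath is (35.7569,44.2054) → (44.3864,93.7203).

Shape 3 is a line segment drawn with `<path>`. Its stroke #ff0000 means cut at S977, F1113. After flipping Y the toolpath is (32.1745,33.1978) → (14.2343,63.6200).

Shape 4 is a line segment drawn with `<polyline>`. Its stroke #ff00ff means score at S417, F2104. After flipping Y the toolpath is (53.5001,97.7815) → (42.2630,6.9076).

; LightBurn 1.7.01
; GRBL device profile, absolute coords
G21
G90
G0 X66.8261 Y58.9162
M3 S417
G1 X59.0902 Y77.5922 F2104
G1 X40.4142 Y85.3281
G1 X21.7382 Y77.5922
G1 X14.0023 Y58.9162
G1 X21.7382 Y40.2402
G1 X40.4142 Y32.5043
G1 X59.0902 Y40.2402
G1 X66.8261 Y58.9162
G0 X35.7569 Y44.2054
M3 S275
G1 X44.3864 Y93.7203 F2702
G0 X32.1745 Y33.1978
M3 S977
G1 X14.2343 Y63.6200 F1113
G0 X53.5001 Y97.7815
M3 S417
G1 X42.2630 Y6.9076 F2104
M5
G0 X0.0000 Y0.0000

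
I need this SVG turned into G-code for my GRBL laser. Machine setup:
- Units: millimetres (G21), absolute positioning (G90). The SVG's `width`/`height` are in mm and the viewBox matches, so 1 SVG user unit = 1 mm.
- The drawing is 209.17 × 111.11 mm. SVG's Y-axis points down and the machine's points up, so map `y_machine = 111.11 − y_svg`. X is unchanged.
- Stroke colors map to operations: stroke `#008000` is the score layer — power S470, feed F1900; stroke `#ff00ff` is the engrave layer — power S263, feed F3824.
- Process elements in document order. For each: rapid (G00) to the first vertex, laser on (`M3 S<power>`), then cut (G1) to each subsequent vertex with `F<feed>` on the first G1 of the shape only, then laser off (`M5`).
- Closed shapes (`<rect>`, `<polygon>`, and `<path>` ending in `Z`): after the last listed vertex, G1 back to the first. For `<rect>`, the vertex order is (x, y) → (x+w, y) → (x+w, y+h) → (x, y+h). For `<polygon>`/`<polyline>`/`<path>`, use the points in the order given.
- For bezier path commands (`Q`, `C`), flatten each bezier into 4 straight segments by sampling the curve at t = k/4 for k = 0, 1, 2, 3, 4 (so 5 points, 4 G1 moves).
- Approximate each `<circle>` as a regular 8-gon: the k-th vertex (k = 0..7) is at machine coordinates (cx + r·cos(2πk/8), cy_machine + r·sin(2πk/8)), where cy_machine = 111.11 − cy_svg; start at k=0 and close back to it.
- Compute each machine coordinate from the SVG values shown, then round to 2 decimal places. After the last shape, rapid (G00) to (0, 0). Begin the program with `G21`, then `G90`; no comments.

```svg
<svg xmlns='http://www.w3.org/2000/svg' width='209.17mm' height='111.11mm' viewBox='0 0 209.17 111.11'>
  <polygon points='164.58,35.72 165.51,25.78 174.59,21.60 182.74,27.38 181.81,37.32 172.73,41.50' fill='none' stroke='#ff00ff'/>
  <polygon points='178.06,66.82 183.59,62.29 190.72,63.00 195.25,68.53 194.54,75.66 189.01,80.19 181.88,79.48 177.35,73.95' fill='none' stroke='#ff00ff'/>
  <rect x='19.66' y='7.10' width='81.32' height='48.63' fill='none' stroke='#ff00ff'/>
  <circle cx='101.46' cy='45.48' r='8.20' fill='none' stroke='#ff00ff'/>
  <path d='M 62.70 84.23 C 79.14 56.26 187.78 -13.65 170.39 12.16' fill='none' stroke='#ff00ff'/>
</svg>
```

G21
G90
G00 X164.58 Y75.39
M3 S263
G1 X165.51 Y85.33 F3824
G1 X174.59 Y89.51
G1 X182.74 Y83.73
G1 X181.81 Y73.79
G1 X172.73 Y69.61
G1 X164.58 Y75.39
M5
G00 X178.06 Y44.29
M3 S263
G1 X183.59 Y48.82 F3824
G1 X190.72 Y48.11
G1 X195.25 Y42.58
G1 X194.54 Y35.45
G1 X189.01 Y30.92
G1 X181.88 Y31.63
G1 X177.35 Y37.16
G1 X178.06 Y44.29
M5
G00 X19.66 Y104.01
M3 S263
G1 X100.98 Y104.01 F3824
G1 X100.98 Y55.38
G1 X19.66 Y55.38
G1 X19.66 Y104.01
M5
G00 X109.66 Y65.63
M3 S263
G1 X107.26 Y71.43 F3824
G1 X101.46 Y73.83
G1 X95.66 Y71.43
G1 X93.26 Y65.63
G1 X95.66 Y59.83
G1 X101.46 Y57.43
G1 X107.26 Y59.83
G1 X109.66 Y65.63
M5
G00 X62.70 Y26.88
M3 S263
G1 X88.91 Y53.57 F3824
G1 X129.23 Y83.08
G1 X163.21 Y102.51
G1 X170.39 Y98.95
M5
G00 X0.00 Y0.00

1 u = 1 mm; y_m = 111.11 − y.

[1] `<polygon>` regular polygon, #ff00ff→engrave S263 F3824: (164.58,75.39) → (165.51,85.33) → (174.59,89.51) → (182.74,83.73) → (181.81,73.79) → (172.73,69.61) → (164.58,75.39) (closed)

[2] `<polygon>` regular polygon, #ff00ff→engrave S263 F3824: (178.06,44.29) → (183.59,48.82) → (190.72,48.11) → (195.25,42.58) → (194.54,35.45) → (189.01,30.92) → (181.88,31.63) → (177.35,37.16) → (178.06,44.29) (closed)

[3] `<rect>` rectangle, #ff00ff→engrave S263 F3824: (19.66,104.01) → (100.98,104.01) → (100.98,55.38) → (19.66,55.38) → (19.66,104.01) (closed)

[4] `<circle>` circle, #ff00ff→engrave S263 F3824: (109.66,65.63) → (107.26,71.43) → (101.46,73.83) → (95.66,71.43) → (93.26,65.63) → (95.66,59.83) → (101.46,57.43) → (107.26,59.83) → (109.66,65.63) (closed)

[5] `<path>` cubic bezier, #ff00ff→engrave S263 F3824: (62.70,26.88) → (88.91,53.57) → (129.23,83.08) → (163.21,102.51) → (170.39,98.95)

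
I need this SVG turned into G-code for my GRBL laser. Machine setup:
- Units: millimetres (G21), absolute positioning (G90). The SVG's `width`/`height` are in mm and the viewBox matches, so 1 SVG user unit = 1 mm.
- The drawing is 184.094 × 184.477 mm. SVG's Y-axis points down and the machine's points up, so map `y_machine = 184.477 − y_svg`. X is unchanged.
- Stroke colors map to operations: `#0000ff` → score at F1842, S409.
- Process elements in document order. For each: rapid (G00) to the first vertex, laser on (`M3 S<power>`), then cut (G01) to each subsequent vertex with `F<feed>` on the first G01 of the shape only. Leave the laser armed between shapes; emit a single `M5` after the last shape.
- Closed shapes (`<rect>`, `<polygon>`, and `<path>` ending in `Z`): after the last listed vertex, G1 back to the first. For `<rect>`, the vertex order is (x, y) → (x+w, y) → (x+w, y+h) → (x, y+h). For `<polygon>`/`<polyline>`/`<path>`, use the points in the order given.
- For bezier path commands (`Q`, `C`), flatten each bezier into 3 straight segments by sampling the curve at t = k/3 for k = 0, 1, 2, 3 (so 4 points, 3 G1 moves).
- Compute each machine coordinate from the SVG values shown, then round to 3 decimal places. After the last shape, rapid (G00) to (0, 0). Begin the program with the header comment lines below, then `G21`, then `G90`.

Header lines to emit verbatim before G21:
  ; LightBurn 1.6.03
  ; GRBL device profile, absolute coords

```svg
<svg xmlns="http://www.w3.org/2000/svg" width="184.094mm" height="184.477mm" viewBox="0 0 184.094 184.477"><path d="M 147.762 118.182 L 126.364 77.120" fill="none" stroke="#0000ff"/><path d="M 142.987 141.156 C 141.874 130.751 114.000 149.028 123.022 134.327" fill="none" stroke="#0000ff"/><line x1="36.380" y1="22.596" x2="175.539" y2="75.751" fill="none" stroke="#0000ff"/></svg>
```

1 u = 1 mm; y_m = 184.477 − y.

[1] `<path>` line segment, #0000ff→score S409 F1842: (147.762,66.295) → (126.364,107.357)

[2] `<path>` cubic bezier, #0000ff→score S409 F1842: (142.987,43.321) → (135.311,46.449) → (123.941,44.158) → (123.022,50.150)

[3] `<line>` line segment, #0000ff→score S409 F1842: (36.380,161.881) → (175.539,108.726)

; LightBurn 1.6.03
; GRBL device profile, absolute coords
G21
G90
G00 X147.762 Y66.295
M3 S409
G01 X126.364 Y107.357 F1842
G00 X142.987 Y43.321
M3 S409
G01 X135.311 Y46.449 F1842
G01 X123.941 Y44.158
G01 X123.022 Y50.150
G00 X36.380 Y161.881
M3 S409
G01 X175.539 Y108.726 F1842
M5
G00 X0.000 Y0.000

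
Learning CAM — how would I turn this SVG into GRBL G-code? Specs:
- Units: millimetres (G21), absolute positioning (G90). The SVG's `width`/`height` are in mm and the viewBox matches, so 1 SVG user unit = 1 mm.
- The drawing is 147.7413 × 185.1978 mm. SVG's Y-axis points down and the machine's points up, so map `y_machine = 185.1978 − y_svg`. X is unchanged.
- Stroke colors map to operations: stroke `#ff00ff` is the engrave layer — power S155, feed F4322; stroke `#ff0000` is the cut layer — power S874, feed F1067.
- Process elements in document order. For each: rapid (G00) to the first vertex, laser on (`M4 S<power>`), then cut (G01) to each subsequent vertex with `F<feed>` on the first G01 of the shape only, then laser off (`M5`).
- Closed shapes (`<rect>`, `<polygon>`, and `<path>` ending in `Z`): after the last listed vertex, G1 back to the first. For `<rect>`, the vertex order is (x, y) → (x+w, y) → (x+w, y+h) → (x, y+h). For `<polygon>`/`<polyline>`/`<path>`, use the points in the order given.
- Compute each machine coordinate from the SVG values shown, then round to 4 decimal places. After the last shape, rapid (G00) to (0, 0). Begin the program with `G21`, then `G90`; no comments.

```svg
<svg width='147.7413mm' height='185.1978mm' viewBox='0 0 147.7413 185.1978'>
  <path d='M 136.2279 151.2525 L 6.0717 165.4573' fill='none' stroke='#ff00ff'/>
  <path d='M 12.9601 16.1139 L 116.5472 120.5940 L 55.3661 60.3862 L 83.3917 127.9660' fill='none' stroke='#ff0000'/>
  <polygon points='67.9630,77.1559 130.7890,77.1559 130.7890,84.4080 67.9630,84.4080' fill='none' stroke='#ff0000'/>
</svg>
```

G21
G90
G00 X136.2279 Y33.9453
M4 S155
G01 X6.0717 Y19.7405 F4322
M5
G00 X12.9601 Y169.0839
M4 S874
G01 X116.5472 Y64.6038 F1067
G01 X55.3661 Y124.8116
G01 X83.3917 Y57.2318
M5
G00 X67.9630 Y108.0419
M4 S874
G01 X130.7890 Y108.0419 F1067
G01 X130.7890 Y100.7898
G01 X67.9630 Y100.7898
G01 X67.9630 Y108.0419
M5
G00 X0.0000 Y0.0000

viewBox `0 0 147.7413 185.1978` with mm width/height → 1 unit = 1 mm. Flip: y_m = 185.1978 − y_svg.

**Shape 1** — `<path>` line segment, stroke `#ff00ff` → engrave (S155, F4322). Machine vertices: (136.2279,33.9453) → (6.0717,19.7405). Open path.

**Shape 2** — `<path>` open polyline, stroke `#ff0000` → cut (S874, F1067). Machine vertices: (12.9601,169.0839) → (116.5472,64.6038) → (55.3661,124.8116) → (83.3917,57.2318). Open path.

**Shape 3** — `<polygon>` rectangle, stroke `#ff0000` → cut (S874, F1067). Machine vertices: (67.9630,108.0419) → (130.7890,108.0419) → (130.7890,100.7898) → (67.9630,100.7898) → (67.9630,108.0419). Closed: final G1 returns to the first vertex.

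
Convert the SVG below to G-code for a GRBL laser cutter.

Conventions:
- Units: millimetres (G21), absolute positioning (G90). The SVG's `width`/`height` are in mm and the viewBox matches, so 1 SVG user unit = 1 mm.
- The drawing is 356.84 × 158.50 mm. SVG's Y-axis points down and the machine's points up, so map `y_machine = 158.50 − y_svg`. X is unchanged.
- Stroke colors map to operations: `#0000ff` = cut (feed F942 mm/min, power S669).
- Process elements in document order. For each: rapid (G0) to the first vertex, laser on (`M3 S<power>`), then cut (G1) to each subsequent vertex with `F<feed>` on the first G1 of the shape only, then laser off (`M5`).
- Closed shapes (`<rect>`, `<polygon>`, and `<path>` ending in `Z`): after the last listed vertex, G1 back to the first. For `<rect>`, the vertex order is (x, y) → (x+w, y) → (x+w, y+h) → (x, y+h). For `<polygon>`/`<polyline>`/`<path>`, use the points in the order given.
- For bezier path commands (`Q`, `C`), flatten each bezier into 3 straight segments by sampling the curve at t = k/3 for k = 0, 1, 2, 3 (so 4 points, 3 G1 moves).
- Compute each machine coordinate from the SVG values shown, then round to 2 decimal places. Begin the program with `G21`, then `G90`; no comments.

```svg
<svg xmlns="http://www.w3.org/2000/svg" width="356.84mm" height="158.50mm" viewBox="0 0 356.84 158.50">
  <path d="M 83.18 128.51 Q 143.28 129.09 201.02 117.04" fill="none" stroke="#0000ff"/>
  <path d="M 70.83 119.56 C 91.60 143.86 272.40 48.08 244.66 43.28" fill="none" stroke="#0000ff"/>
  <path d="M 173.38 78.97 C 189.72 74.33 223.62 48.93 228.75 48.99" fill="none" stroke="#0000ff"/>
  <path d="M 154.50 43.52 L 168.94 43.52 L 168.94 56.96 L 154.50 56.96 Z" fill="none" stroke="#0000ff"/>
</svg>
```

G21
G90
G0 X83.18 Y29.99
M3 S669
G1 X122.98 Y31.01 F942
G1 X162.26 Y34.83
G1 X201.02 Y41.46
M5
G0 X70.83 Y38.94
M3 S669
G1 X131.29 Y46.85 F942
G1 X216.54 Y87.91
G1 X244.66 Y115.22
M5
G0 X173.38 Y79.53
M3 S669
G1 X193.86 Y89.38 F942
G1 X215.75 Y102.80
G1 X228.75 Y109.51
M5
G0 X154.50 Y114.98
M3 S669
G1 X168.94 Y114.98 F942
G1 X168.94 Y101.54
G1 X154.50 Y101.54
G1 X154.50 Y114.98
M5

viewBox `0 0 356.84 158.50` with mm width/height → 1 unit = 1 mm. Flip: y_m = 158.50 − y_svg.

**Shape 1** — `<path>` quadratic bezier, stroke `#0000ff` → cut (S669, F942). Control points (SVG): P0=(83.18,128.51), P1=(143.28,129.09), P2=(201.02,117.04); sampled at t=k/3. Machine vertices: (83.18,29.99) → (122.98,31.01) → (162.26,34.83) → (201.02,41.46). Open path.

**Shape 2** — `<path>` cubic bezier, stroke `#0000ff` → cut (S669, F942). Control points (SVG): P0=(70.83,119.56), P1=(91.60,143.86), P2=(272.40,48.08), P3=(244.66,43.28); sampled at t=k/3. Machine vertices: (70.83,38.94) → (131.29,46.85) → (216.54,87.91) → (244.66,115.22). Open path.

**Shape 3** — `<path>` cubic bezier, stroke `#0000ff` → cut (S669, F942). Control points (SVG): P0=(173.38,78.97), P1=(189.72,74.33), P2=(223.62,48.93), P3=(228.75,48.99); sampled at t=k/3. Machine vertices: (173.38,79.53) → (193.86,89.38) → (215.75,102.80) → (228.75,109.51). Open path.

**Shape 4** — `<path>` rectangle, stroke `#0000ff` → cut (S669, F942). Machine vertices: (154.50,114.98) → (168.94,114.98) → (168.94,101.54) → (154.50,101.54) → (154.50,114.98). Closed: final G1 returns to the first vertex.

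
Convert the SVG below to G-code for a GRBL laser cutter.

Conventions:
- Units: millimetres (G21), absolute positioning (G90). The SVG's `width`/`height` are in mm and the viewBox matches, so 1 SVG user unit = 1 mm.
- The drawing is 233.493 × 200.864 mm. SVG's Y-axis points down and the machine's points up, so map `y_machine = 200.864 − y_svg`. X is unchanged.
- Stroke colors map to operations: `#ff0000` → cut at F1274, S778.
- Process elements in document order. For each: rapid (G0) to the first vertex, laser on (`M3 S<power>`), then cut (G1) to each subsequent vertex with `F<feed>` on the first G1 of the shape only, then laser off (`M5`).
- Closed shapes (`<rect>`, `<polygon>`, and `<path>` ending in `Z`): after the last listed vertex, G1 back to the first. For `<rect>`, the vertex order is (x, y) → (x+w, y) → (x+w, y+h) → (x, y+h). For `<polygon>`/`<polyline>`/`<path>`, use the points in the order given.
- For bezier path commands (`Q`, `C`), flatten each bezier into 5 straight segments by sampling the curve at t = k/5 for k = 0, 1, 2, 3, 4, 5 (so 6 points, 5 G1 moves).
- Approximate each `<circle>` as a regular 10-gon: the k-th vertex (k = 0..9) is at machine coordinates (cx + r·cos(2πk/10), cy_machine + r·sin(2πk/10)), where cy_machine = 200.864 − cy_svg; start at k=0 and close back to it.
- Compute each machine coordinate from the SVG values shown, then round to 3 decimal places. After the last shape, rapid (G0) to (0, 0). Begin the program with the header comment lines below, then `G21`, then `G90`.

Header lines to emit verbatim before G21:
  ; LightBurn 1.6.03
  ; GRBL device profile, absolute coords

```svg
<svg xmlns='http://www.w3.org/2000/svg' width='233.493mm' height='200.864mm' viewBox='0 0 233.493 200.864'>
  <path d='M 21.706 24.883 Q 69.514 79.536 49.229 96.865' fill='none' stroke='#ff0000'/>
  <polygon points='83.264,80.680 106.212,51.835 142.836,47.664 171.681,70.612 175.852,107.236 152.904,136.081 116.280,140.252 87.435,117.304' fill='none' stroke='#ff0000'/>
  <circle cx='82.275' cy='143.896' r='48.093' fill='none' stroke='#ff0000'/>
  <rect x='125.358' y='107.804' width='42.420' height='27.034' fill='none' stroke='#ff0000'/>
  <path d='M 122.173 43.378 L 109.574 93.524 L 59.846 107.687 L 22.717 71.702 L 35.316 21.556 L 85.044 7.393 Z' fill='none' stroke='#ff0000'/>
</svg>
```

1 u = 1 mm; y_m = 200.864 − y.

[1] `<path>` quadratic bezier, #ff0000→cut S778 F1274: (21.706,175.981) → (38.105,155.613) → (49.058,138.230) → (54.562,123.834) → (54.619,112.424) → (49.229,103.999)

[2] `<polygon>` regular polygon, #ff0000→cut S778 F1274: (83.264,120.184) → (106.212,149.029) → (142.836,153.200) → (171.681,130.252) → (175.852,93.628) → (152.904,64.783) → (116.280,60.612) → (87.435,83.560) → (83.264,120.184) (closed)

[3] `<circle>` circle, #ff0000→cut S778 F1274: (130.368,56.968) → (121.183,85.236) → (97.137,102.707) → (67.413,102.707) → (43.367,85.236) → (34.182,56.968) → (43.367,28.700) → (67.413,11.229) → (97.137,11.229) → (121.183,28.700) → (130.368,56.968) (closed)

[4] `<rect>` rectangle, #ff0000→cut S778 F1274: (125.358,93.060) → (167.778,93.060) → (167.778,66.026) → (125.358,66.026) → (125.358,93.060) (closed)

[5] `<path>` regular polygon, #ff0000→cut S778 F1274: (122.173,157.486) → (109.574,107.340) → (59.846,93.177) → (22.717,129.162) → (35.316,179.308) → (85.044,193.471) → (122.173,157.486) (closed)

; LightBurn 1.6.03
; GRBL device profile, absolute coords
G21
G90
G0 X21.706 Y175.981
M3 S778
G1 X38.105 Y155.613 F1274
G1 X49.058 Y138.230
G1 X54.562 Y123.834
G1 X54.619 Y112.424
G1 X49.229 Y103.999
M5
G0 X83.264 Y120.184
M3 S778
G1 X106.212 Y149.029 F1274
G1 X142.836 Y153.200
G1 X171.681 Y130.252
G1 X175.852 Y93.628
G1 X152.904 Y64.783
G1 X116.280 Y60.612
G1 X87.435 Y83.560
G1 X83.264 Y120.184
M5
G0 X130.368 Y56.968
M3 S778
G1 X121.183 Y85.236 F1274
G1 X97.137 Y102.707
G1 X67.413 Y102.707
G1 X43.367 Y85.236
G1 X34.182 Y56.968
G1 X43.367 Y28.700
G1 X67.413 Y11.229
G1 X97.137 Y11.229
G1 X121.183 Y28.700
G1 X130.368 Y56.968
M5
G0 X125.358 Y93.060
M3 S778
G1 X167.778 Y93.060 F1274
G1 X167.778 Y66.026
G1 X125.358 Y66.026
G1 X125.358 Y93.060
M5
G0 X122.173 Y157.486
M3 S778
G1 X109.574 Y107.340 F1274
G1 X59.846 Y93.177
G1 X22.717 Y129.162
G1 X35.316 Y179.308
G1 X85.044 Y193.471
G1 X122.173 Y157.486
M5
G0 X0.000 Y0.000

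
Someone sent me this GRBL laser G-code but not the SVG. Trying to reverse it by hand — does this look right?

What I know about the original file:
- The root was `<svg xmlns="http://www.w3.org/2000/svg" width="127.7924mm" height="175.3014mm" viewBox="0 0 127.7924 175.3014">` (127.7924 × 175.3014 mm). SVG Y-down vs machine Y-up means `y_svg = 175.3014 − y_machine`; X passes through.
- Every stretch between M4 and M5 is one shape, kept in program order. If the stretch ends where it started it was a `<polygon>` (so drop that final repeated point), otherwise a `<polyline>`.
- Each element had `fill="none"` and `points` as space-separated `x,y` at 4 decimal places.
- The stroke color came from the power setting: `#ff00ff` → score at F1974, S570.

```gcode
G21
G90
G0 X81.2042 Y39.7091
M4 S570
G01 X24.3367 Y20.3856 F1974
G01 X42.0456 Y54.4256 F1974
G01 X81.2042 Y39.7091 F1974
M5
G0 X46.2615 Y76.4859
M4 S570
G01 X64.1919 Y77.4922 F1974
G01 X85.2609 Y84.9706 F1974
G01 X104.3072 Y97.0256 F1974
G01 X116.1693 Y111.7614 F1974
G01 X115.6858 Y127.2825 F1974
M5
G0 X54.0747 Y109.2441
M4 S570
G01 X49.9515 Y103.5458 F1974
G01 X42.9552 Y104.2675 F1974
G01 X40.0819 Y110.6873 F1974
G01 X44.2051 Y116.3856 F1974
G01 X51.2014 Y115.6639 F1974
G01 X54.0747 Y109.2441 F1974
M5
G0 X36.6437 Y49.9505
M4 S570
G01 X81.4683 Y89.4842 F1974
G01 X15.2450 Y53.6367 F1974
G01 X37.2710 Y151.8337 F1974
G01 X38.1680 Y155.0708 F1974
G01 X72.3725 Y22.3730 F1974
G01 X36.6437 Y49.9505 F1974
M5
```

Machine Y-up, SVG Y-down with viewBox height 175.3014, so y_svg = 175.3014 − y_machine; X carries over. Every run uses S570, so all elements get stroke `#ff00ff` (score).

Run 1: The run returns to its start, so emit a `<polygon>` with points (Y-flipped): 81.2042,135.5923 24.3367,154.9158 42.0456,120.8758.

Run 2: The run is open, so emit a `<polyline>` with points (Y-flipped): 46.2615,98.8155 64.1919,97.8092 85.2609,90.3308 104.3072,78.2758 116.1693,63.5400 115.6858,48.0189.

Run 3: The run returns to its start, so emit a `<polygon>` with points (Y-flipped): 54.0747,66.0573 49.9515,71.7556 42.9552,71.0339 40.0819,64.6141 44.2051,58.9158 51.2014,59.6375.

Run 4: The run returns to its start, so emit a `<polygon>` with points (Y-flipped): 36.6437,125.3509 81.4683,85.8172 15.2450,121.6647 37.2710,23.4677 38.1680,20.2306 72.3725,152.9284.

<svg xmlns="http://www.w3.org/2000/svg" width="127.7924mm" height="175.3014mm" viewBox="0 0 127.7924 175.3014">
  <polygon points="81.2042,135.5923 24.3367,154.9158 42.0456,120.8758" fill="none" stroke="#ff00ff"/>
  <polyline points="46.2615,98.8155 64.1919,97.8092 85.2609,90.3308 104.3072,78.2758 116.1693,63.5400 115.6858,48.0189" fill="none" stroke="#ff00ff"/>
  <polygon points="54.0747,66.0573 49.9515,71.7556 42.9552,71.0339 40.0819,64.6141 44.2051,58.9158 51.2014,59.6375" fill="none" stroke="#ff00ff"/>
  <polygon points="36.6437,125.3509 81.4683,85.8172 15.2450,121.6647 37.2710,23.4677 38.1680,20.2306 72.3725,152.9284" fill="none" stroke="#ff00ff"/>
</svg>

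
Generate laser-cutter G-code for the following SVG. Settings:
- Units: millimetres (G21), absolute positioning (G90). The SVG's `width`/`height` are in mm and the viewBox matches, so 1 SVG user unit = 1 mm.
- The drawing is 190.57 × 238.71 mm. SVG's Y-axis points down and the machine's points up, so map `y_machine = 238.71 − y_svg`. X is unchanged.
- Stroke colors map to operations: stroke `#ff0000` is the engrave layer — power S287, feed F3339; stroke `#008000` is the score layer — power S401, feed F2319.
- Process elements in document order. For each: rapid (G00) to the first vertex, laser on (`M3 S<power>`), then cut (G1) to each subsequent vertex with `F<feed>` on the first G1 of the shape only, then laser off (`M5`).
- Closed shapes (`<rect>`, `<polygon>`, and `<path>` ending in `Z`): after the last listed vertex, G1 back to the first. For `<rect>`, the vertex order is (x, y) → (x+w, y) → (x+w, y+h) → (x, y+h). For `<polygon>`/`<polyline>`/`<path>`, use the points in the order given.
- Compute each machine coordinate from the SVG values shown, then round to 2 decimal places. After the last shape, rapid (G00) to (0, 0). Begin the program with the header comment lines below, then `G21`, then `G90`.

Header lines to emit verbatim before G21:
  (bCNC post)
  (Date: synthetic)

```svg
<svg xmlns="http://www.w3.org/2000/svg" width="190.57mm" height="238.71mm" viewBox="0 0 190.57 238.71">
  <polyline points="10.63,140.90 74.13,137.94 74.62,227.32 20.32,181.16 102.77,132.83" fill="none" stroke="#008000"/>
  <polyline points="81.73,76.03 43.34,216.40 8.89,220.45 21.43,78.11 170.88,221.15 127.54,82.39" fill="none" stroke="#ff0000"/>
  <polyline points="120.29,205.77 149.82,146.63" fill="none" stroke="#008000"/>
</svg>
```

Since the viewBox matches the mm dimensions, user units are millimetres directly. The only transform is the Y-flip y_m = 238.71 − y_svg.

Shape 1 is a open polyline drawn with `<polyline>`. Its stroke #008000 means score at S401, F2319. After flipping Y the toolpath is (10.63,97.81) → (74.13,100.77) → (74.62,11.39) → (20.32,57.55) → (102.77,105.88).

Shape 2 is a open polyline drawn with `<polyline>`. Its stroke #ff0000 means engrave at S287, F3339. After flipping Y the toolpath is (81.73,162.68) → (43.34,22.31) → (8.89,18.26) → (21.43,160.60) → (170.88,17.56) → (127.54,156.32).

Shape 3 is a line segment drawn with `<polyline>`. Its stroke #008000 means score at S401, F2319. After flipping Y the toolpath is (120.29,32.94) → (149.82,92.08).

(bCNC post)
(Date: synthetic)
G21
G90
G00 X10.63 Y97.81
M3 S401
G1 X74.13 Y100.77 F2319
G1 X74.62 Y11.39
G1 X20.32 Y57.55
G1 X102.77 Y105.88
M5
G00 X81.73 Y162.68
M3 S287
G1 X43.34 Y22.31 F3339
G1 X8.89 Y18.26
G1 X21.43 Y160.60
G1 X170.88 Y17.56
G1 X127.54 Y156.32
M5
G00 X120.29 Y32.94
M3 S401
G1 X149.82 Y92.08 F2319
M5
G00 X0.00 Y0.00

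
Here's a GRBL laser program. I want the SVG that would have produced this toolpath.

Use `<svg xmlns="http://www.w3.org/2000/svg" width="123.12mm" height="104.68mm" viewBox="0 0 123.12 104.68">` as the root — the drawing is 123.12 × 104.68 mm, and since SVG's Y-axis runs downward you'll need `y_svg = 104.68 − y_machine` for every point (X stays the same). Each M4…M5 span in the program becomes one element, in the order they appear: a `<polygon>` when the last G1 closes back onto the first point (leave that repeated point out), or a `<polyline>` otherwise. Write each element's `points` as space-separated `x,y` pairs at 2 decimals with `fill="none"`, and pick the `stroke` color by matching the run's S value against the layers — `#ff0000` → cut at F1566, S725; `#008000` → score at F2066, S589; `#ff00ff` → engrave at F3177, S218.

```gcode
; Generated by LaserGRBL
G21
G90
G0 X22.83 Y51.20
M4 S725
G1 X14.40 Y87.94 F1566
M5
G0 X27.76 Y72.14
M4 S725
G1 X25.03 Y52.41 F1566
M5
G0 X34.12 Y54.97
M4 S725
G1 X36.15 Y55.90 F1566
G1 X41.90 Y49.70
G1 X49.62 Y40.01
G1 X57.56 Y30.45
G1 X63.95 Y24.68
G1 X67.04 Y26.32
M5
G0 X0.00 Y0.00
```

<svg xmlns="http://www.w3.org/2000/svg" width="123.12mm" height="104.68mm" viewBox="0 0 123.12 104.68">
  <polyline points="22.83,53.48 14.40,16.74" fill="none" stroke="#ff0000"/>
  <polyline points="27.76,32.54 25.03,52.27" fill="none" stroke="#ff0000"/>
  <polyline points="34.12,49.71 36.15,48.78 41.90,54.98 49.62,64.67 57.56,74.23 63.95,80.00 67.04,78.36" fill="none" stroke="#ff0000"/>
</svg>

y_svg = 104.68 − y_m. Every run uses S725, so all elements get stroke `#ff0000` (cut).

[1] open run; points: 22.83,53.48 14.40,16.74

[2] open run; points: 27.76,32.54 25.03,52.27

[3] open run; points: 34.12,49.71 36.15,48.78 41.90,54.98 49.62,64.67 57.56,74.23 63.95,80.00 67.04,78.36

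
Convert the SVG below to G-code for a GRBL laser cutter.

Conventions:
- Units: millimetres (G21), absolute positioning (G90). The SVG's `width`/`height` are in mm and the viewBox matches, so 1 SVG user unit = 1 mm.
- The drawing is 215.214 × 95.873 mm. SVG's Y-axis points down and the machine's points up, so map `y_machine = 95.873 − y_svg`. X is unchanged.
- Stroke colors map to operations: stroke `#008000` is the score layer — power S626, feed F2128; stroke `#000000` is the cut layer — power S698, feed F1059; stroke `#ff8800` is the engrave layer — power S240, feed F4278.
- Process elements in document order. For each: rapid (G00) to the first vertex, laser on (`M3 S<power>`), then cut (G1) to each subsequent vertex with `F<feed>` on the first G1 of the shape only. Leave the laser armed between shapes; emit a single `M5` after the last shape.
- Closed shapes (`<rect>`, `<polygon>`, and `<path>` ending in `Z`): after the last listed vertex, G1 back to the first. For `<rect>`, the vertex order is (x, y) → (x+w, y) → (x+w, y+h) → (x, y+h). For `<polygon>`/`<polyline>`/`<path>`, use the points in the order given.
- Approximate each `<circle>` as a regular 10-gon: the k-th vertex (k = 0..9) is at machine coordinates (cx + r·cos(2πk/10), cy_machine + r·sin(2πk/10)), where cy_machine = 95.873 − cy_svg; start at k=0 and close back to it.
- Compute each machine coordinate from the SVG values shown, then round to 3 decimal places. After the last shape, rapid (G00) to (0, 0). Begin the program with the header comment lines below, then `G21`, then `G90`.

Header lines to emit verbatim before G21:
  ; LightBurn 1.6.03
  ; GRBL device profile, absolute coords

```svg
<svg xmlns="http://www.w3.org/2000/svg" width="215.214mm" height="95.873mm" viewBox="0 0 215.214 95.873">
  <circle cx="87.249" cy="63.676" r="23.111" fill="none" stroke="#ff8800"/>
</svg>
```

Since the viewBox matches the mm dimensions, user units are millimetres directly. The only transform is the Y-flip y_m = 95.873 − y_svg.

Shape 1 is a circle drawn with `<circle>`. Its stroke #ff8800 means engrave at S240, F4278. After flipping Y the toolpath is (110.360,32.197) → (105.946,45.781) → (94.391,54.177) → (80.107,54.177) → (68.552,45.781) → (64.138,32.197) → (68.552,18.613) → (80.107,10.217) → (94.391,10.217) → (105.946,18.613) → (110.360,32.197), returning to the start.

; LightBurn 1.6.03
; GRBL device profile, absolute coords
G21
G90
G00 X110.360 Y32.197
M3 S240
G1 X105.946 Y45.781 F4278
G1 X94.391 Y54.177
G1 X80.107 Y54.177
G1 X68.552 Y45.781
G1 X64.138 Y32.197
G1 X68.552 Y18.613
G1 X80.107 Y10.217
G1 X94.391 Y10.217
G1 X105.946 Y18.613
G1 X110.360 Y32.197
M5
G00 X0.000 Y0.000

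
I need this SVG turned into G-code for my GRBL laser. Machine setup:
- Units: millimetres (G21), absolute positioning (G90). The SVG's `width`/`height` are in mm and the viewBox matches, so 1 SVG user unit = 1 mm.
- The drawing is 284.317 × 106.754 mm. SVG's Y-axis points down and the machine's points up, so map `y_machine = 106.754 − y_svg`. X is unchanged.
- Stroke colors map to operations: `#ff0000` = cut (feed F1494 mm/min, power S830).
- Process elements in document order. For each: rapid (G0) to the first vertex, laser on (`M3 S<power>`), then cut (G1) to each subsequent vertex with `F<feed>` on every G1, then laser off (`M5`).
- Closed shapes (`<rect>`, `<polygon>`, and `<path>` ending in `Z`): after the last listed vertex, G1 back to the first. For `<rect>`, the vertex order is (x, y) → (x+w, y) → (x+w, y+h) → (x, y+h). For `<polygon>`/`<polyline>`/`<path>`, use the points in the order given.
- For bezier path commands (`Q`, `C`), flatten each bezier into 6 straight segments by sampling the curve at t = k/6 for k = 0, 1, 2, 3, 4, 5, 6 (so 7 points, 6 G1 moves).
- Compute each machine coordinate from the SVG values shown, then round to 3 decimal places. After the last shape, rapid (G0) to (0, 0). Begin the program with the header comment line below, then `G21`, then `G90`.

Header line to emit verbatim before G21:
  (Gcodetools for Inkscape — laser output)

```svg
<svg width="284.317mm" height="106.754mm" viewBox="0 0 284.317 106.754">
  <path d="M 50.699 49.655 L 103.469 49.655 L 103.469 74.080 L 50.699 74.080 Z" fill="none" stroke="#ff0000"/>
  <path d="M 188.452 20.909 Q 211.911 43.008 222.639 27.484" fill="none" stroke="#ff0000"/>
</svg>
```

Since the viewBox matches the mm dimensions, user units are millimetres directly. The only transform is the Y-flip y_m = 106.754 − y_svg.

Shape 1 is a rectangle drawn with `<path>`. Its stroke #ff0000 means cut at S830, F1494. After flipping Y the toolpath is (50.699,57.099) → (103.469,57.099) → (103.469,32.674) → (50.699,32.674) → (50.699,57.099), returning to the start.

Shape 2 is a quadratic bezier drawn with `<path>`. Its stroke #ff0000 means cut at S830, F1494. After flipping Y the toolpath is (188.452,85.845) → (195.918,79.524) → (202.677,75.293) → (208.728,73.152) → (214.072,73.101) → (218.709,75.140) → (222.639,79.270).

(Gcodetools for Inkscape — laser output)
G21
G90
G0 X50.699 Y57.099
M3 S830
G1 X103.469 Y57.099 F1494
G1 X103.469 Y32.674 F1494
G1 X50.699 Y32.674 F1494
G1 X50.699 Y57.099 F1494
M5
G0 X188.452 Y85.845
M3 S830
G1 X195.918 Y79.524 F1494
G1 X202.677 Y75.293 F1494
G1 X208.728 Y73.152 F1494
G1 X214.072 Y73.101 F1494
G1 X218.709 Y75.140 F1494
G1 X222.639 Y79.270 F1494
M5
G0 X0.000 Y0.000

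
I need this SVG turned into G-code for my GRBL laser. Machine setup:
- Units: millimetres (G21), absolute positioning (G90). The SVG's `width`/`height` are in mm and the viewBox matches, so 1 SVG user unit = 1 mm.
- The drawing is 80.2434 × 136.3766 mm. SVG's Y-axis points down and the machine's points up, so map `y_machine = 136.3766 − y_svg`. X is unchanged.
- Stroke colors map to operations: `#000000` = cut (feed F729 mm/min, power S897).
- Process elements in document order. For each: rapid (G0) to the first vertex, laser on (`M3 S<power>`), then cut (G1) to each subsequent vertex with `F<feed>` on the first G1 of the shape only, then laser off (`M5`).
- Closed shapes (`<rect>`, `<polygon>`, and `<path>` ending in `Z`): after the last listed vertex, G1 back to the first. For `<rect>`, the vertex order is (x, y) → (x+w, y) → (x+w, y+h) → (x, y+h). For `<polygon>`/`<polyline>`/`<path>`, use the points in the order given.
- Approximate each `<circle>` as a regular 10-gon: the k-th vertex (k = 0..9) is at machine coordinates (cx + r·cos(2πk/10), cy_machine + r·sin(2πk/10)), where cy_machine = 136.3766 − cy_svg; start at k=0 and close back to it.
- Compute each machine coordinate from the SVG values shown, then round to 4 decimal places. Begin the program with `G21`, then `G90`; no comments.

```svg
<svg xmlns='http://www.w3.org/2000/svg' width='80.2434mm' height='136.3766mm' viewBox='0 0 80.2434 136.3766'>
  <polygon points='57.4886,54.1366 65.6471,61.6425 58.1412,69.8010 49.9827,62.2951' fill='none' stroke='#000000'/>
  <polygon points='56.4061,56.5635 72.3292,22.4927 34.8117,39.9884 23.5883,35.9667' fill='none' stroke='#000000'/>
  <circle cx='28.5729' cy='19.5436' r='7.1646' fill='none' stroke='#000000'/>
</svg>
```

Since the viewBox matches the mm dimensions, user units are millimetres directly. The only transform is the Y-flip y_m = 136.3766 − y_svg.

Shape 1 is a regular polygon drawn with `<polygon>`. Its stroke #000000 means cut at S897, F729. After flipping Y the toolpath is (57.4886,82.2400) → (65.6471,74.7341) → (58.1412,66.5756) → (49.9827,74.0815) → (57.4886,82.2400), returning to the start.

Shape 2 is a closed polygon drawn with `<polygon>`. Its stroke #000000 means cut at S897, F729. After flipping Y the toolpath is (56.4061,79.8131) → (72.3292,113.8839) → (34.8117,96.3882) → (23.5883,100.4099) → (56.4061,79.8131), returning to the start.

Shape 3 is a circle drawn with `<circle>`. Its stroke #000000 means cut at S897, F729. After flipping Y the toolpath is (35.7375,116.8330) → (34.3692,121.0442) → (30.7869,123.6469) → (26.3589,123.6469) → (22.7766,121.0442) → (21.4083,116.8330) → (22.7766,112.6218) → (26.3589,110.0191) → (30.7869,110.0191) → (34.3692,112.6218) → (35.7375,116.8330), returning to the start.

G21
G90
G0 X57.4886 Y82.2400
M3 S897
G1 X65.6471 Y74.7341 F729
G1 X58.1412 Y66.5756
G1 X49.9827 Y74.0815
G1 X57.4886 Y82.2400
M5
G0 X56.4061 Y79.8131
M3 S897
G1 X72.3292 Y113.8839 F729
G1 X34.8117 Y96.3882
G1 X23.5883 Y100.4099
G1 X56.4061 Y79.8131
M5
G0 X35.7375 Y116.8330
M3 S897
G1 X34.3692 Y121.0442 F729
G1 X30.7869 Y123.6469
G1 X26.3589 Y123.6469
G1 X22.7766 Y121.0442
G1 X21.4083 Y116.8330
G1 X22.7766 Y112.6218
G1 X26.3589 Y110.0191
G1 X30.7869 Y110.0191
G1 X34.3692 Y112.6218
G1 X35.7375 Y116.8330
M5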